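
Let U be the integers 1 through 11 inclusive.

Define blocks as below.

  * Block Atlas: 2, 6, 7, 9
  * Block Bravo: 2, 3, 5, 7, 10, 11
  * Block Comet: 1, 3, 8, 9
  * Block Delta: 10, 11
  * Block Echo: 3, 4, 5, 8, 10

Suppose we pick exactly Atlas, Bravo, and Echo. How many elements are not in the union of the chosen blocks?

Union of Atlas, Bravo, Echo = {2, 3, 4, 5, 6, 7, 8, 9, 10, 11}.
Not covered: 1 — 1 element.

1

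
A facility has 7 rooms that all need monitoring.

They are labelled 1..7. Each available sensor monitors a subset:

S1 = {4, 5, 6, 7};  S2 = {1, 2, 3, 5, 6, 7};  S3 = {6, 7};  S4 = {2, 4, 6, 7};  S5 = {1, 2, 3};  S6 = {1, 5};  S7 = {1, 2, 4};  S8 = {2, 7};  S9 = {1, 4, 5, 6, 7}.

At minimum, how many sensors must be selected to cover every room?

2

S2 and S9 together: S2 ∪ S9 = {1, 2, 3, 4, 5, 6, 7} — every room is covered.
No single sensor has all 7 rooms (the largest, S2, has 6), so 2 is optimal.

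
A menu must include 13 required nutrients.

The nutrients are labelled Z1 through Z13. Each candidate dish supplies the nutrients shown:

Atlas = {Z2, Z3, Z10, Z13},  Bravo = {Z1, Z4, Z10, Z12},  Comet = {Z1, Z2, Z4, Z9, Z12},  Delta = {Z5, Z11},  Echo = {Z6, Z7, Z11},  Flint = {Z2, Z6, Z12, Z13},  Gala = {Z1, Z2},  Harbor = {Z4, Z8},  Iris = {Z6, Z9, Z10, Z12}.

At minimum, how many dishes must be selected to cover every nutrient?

Take {Atlas, Comet, Delta, Echo, Harbor}. Their union is {Z1, Z2, Z3, Z4, Z5, Z6, Z7, Z8, Z9, Z10, Z11, Z12, Z13}, which is all 13 nutrients.
No 4 of the 9 dishes cover everything (all 126 combinations miss at least one nutrient), so 5 is optimal.

5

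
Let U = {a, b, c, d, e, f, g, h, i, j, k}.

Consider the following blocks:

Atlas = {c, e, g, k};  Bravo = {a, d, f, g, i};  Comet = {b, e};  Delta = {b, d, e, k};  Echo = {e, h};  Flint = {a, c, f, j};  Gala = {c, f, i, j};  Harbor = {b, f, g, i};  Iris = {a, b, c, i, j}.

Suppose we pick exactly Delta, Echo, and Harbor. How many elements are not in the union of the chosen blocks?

3

Union of Delta, Echo, Harbor = {b, d, e, f, g, h, i, k}.
Not covered: a, c, j — 3 elements.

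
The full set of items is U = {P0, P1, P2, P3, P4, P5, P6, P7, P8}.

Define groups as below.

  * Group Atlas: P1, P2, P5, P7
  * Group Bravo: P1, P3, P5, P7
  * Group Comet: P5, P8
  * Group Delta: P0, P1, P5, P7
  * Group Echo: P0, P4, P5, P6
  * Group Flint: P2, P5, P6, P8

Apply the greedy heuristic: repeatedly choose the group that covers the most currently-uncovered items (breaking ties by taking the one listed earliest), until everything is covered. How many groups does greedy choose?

4

Greedy: pick Atlas (covers 4 new) → pick Echo (covers 3 new) → pick Bravo (covers 1 new) → pick Comet (covers 1 new). Total picks: 4.
(The true minimum cover uses only 3 groups, so greedy is not optimal here.)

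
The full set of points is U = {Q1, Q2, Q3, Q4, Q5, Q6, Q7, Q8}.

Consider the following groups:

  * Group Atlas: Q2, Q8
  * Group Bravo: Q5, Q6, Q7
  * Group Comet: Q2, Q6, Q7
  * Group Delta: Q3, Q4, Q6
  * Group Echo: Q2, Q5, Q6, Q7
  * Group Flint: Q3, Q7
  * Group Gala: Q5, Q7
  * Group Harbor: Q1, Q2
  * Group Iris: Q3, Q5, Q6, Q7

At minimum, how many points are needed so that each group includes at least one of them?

3

H = {Q2, Q3, Q5} meets every group (each contains at least one member of H), and |H| = 3.
The groups Atlas, Delta, Gala are pairwise disjoint, so any hitting set needs a separate point for each — at least 3. Hence 3 is optimal.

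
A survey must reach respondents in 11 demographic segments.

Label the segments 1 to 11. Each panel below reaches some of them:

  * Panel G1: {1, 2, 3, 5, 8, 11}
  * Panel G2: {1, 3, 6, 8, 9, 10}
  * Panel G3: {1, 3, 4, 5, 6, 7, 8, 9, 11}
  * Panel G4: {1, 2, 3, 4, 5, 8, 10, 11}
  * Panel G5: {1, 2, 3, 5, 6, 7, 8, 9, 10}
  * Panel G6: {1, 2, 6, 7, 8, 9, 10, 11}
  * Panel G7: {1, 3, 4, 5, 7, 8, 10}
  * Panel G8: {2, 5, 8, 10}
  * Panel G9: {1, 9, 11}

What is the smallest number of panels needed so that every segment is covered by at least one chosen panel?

Take {G3, G5}. Their union is {1, 2, 3, 4, 5, 6, 7, 8, 9, 10, 11}, which is all 11 segments.
No single panel has all 11 segments (the largest, G3, has 9), so 2 is optimal.

2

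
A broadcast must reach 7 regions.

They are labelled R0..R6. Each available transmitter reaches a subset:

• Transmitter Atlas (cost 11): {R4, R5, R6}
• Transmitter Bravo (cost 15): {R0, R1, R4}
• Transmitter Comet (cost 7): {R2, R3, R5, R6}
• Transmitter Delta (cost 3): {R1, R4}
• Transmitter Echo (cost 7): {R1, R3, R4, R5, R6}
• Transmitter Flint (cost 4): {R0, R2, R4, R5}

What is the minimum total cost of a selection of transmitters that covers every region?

Echo, Flint together cover every region (Echo ∪ Flint = {R0, R1, R2, R3, R4, R5, R6}); total cost 7 + 4 = 11.
No covering selection has total cost below 11.

11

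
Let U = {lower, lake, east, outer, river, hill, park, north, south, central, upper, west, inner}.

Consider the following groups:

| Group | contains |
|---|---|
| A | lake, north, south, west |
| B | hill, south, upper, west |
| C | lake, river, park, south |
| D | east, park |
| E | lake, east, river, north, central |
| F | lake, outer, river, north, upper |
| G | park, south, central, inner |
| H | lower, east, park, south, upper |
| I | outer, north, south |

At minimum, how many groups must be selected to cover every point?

B, F, G, and H cover everything between them: the union {lower, lake, east, outer, river, hill, park, north, south, central, upper, west, inner} is all of U.
No 3 of the 9 groups cover everything (all 84 combinations miss at least one point), so 4 is optimal.

4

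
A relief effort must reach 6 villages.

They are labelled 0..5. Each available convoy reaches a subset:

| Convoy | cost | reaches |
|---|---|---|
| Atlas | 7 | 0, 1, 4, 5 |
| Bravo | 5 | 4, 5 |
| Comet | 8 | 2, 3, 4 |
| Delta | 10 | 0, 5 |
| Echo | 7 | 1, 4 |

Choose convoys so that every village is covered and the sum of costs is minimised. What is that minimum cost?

Atlas, Comet together cover every village (Atlas ∪ Comet = {0, 1, 2, 3, 4, 5}); total cost 7 + 8 = 15.
No covering selection has total cost below 15.

15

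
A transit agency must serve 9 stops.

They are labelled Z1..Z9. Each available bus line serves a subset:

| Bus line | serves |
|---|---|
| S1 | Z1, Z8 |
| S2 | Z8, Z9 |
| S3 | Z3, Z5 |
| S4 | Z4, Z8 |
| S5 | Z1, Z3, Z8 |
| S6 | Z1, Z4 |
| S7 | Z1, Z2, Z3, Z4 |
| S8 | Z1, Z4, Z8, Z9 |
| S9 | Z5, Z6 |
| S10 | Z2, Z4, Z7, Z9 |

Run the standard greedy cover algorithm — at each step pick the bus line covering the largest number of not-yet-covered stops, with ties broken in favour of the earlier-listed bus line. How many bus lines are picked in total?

Greedy: pick S7 (covers 4 new) → pick S2 (covers 2 new) → pick S9 (covers 2 new) → pick S10 (covers 1 new). Total picks: 4.
(The true minimum cover uses only 3 bus lines, so greedy is not optimal here.)

4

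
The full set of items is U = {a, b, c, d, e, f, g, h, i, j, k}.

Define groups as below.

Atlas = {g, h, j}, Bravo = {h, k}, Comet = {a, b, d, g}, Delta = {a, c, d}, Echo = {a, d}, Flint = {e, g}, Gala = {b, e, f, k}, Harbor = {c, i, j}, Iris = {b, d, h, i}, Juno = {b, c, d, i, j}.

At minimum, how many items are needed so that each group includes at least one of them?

Take T = {d, e, h, j}. Each listed group contains at least one of these, so T is a hitting set of size 4.
The groups Bravo, Echo, Flint, Harbor are pairwise disjoint, so any hitting set needs a separate item for each — at least 4. Hence 4 is optimal.

4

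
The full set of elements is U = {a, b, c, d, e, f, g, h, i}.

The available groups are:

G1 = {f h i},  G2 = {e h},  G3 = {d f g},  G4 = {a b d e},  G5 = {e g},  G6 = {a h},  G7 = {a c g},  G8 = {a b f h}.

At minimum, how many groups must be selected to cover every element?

Take {G1, G4, G7}. Their union is {a, b, c, d, e, f, g, h, i}, which is all 9 elements.
Each group has at most 4 elements, and 2·4 = 8 < 9 — so at least 3 groups are needed, and 3 is optimal.

3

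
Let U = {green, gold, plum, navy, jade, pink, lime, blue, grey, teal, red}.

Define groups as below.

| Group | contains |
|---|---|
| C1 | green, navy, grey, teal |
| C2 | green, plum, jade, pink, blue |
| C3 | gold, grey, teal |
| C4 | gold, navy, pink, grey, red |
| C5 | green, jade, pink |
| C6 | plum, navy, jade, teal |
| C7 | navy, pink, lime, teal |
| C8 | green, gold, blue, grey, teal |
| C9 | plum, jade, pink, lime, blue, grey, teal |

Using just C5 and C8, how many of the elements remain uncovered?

4

Union of C5, C8 = {green, gold, jade, pink, blue, grey, teal}.
Not covered: plum, navy, lime, red — 4 elements.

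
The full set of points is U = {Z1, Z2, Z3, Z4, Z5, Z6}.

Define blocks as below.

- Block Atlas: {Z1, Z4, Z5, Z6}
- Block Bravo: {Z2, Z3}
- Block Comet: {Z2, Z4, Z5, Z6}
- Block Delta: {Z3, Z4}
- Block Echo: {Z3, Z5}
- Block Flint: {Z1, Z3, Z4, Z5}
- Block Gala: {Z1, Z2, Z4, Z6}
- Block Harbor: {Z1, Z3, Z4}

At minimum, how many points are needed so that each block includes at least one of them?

2

Take H = {Z3, Z6}. Each listed block contains at least one of these, so H is a hitting set of size 2.
The blocks Atlas, Bravo are pairwise disjoint, so any hitting set needs a separate point for each — at least 2. Hence 2 is optimal.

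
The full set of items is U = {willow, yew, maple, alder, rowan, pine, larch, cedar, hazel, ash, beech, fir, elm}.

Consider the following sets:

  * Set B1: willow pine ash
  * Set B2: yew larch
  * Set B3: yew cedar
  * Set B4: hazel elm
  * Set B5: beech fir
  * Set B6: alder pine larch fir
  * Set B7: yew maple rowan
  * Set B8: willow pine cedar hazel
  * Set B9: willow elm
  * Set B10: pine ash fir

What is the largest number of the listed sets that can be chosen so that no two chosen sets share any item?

B1, B3, B4, B5 are pairwise disjoint (B1={willow,pine,ash}; B3={yew,cedar}; B4={hazel,elm}; B5={beech,fir}).
Every remaining set overlaps one of these, and no 5 of the listed sets are pairwise disjoint, so 4 is the maximum.

4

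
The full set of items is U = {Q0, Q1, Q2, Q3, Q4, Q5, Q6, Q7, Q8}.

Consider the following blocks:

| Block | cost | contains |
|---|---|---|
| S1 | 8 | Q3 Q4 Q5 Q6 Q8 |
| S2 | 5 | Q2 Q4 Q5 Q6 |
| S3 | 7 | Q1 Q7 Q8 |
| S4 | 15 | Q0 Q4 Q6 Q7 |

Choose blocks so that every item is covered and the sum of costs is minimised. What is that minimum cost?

S1, S2, S3, S4 together cover every item (S1 ∪ S2 ∪ S3 ∪ S4 = {Q0, Q1, Q2, Q3, Q4, Q5, Q6, Q7, Q8}); total cost 8 + 5 + 7 + 15 = 35.
No covering selection has total cost below 35.

35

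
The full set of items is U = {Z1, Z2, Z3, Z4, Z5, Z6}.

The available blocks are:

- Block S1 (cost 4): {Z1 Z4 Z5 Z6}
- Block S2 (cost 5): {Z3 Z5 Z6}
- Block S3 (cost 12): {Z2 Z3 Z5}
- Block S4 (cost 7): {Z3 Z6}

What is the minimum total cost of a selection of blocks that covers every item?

S1, S3 together cover every item (S1 ∪ S3 = {Z1, Z2, Z3, Z4, Z5, Z6}); total cost 4 + 12 = 16.
The greedy pick S1, S2, S3 costs 21; no covering selection beats 16.

16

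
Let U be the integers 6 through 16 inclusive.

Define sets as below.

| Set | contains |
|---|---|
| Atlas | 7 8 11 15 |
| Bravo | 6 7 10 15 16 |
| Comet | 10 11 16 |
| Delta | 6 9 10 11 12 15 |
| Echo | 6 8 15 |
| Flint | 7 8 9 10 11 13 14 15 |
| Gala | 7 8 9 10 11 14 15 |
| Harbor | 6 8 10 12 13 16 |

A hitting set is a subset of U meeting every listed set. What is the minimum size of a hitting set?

2

H = {6, 11} meets every set (each contains at least one member of H), and |H| = 2.
The sets Comet, Echo are pairwise disjoint, so any hitting set needs a separate point for each — at least 2. Hence 2 is optimal.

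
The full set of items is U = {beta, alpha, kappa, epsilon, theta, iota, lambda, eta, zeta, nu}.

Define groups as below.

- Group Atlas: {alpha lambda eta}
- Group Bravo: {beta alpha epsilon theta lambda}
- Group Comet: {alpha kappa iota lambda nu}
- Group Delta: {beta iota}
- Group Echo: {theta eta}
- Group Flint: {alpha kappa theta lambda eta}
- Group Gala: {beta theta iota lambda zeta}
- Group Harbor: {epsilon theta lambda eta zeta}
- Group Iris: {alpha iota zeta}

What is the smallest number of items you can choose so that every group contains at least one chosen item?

Take H = {beta, alpha, eta}. Each listed group contains at least one of these, so H is a hitting set of size 3.
No choice of 2 items meets every group, so 3 is the minimum.

3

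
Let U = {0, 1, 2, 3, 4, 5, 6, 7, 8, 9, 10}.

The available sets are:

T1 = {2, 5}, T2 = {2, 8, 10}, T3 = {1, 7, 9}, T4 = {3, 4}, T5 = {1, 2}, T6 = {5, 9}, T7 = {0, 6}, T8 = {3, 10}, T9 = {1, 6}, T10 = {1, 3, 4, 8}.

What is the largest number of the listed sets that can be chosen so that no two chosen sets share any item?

4

T2, T4, T6, T7 are pairwise disjoint (T2={2,8,10}; T4={3,4}; T6={5,9}; T7={0,6}).
Every remaining set overlaps one of these, and no 5 of the listed sets are pairwise disjoint, so 4 is the maximum.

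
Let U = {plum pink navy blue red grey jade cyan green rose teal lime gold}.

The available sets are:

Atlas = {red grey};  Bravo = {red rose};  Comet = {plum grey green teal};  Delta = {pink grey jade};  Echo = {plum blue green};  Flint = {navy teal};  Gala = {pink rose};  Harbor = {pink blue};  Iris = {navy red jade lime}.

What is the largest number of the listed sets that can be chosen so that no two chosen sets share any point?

Atlas, Echo, Flint, Gala are pairwise disjoint (Atlas={red,grey}; Echo={plum,blue,green}; Flint={navy,teal}; Gala={pink,rose}).
Every remaining set overlaps one of these, and no 5 of the listed sets are pairwise disjoint, so 4 is the maximum.

4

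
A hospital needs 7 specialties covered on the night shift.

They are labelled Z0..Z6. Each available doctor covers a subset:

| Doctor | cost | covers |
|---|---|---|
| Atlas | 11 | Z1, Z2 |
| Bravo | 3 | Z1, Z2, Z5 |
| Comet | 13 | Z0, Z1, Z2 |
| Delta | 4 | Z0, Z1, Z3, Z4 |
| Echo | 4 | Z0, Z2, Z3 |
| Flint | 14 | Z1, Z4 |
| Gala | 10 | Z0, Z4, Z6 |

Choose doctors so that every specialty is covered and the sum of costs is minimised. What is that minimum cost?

Bravo, Delta, Gala together cover every specialty (Bravo ∪ Delta ∪ Gala = {Z0, Z1, Z2, Z3, Z4, Z5, Z6}); total cost 3 + 4 + 10 = 17.
No covering selection has total cost below 17.

17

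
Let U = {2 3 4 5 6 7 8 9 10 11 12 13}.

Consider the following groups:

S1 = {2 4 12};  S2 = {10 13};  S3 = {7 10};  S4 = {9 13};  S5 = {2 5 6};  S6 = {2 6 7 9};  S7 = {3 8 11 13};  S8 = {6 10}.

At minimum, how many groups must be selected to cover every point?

Take {S1, S2, S5, S6, S7}. Their union is {2, 3, 4, 5, 6, 7, 8, 9, 10, 11, 12, 13}, which is all 12 points.
No 4 of the 8 groups cover everything (all 70 combinations miss at least one point), so 5 is optimal.

5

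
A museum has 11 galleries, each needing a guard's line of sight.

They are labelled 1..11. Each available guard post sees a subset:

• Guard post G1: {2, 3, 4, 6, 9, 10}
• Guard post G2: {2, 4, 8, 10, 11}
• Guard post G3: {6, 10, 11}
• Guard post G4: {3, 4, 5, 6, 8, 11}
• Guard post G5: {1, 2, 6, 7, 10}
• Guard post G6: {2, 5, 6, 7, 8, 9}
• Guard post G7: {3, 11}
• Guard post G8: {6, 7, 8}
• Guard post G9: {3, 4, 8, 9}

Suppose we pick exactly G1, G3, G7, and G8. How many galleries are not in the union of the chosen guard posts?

Union of G1, G3, G7, G8 = {2, 3, 4, 6, 7, 8, 9, 10, 11}.
Not covered: 1, 5 — 2 galleries.

2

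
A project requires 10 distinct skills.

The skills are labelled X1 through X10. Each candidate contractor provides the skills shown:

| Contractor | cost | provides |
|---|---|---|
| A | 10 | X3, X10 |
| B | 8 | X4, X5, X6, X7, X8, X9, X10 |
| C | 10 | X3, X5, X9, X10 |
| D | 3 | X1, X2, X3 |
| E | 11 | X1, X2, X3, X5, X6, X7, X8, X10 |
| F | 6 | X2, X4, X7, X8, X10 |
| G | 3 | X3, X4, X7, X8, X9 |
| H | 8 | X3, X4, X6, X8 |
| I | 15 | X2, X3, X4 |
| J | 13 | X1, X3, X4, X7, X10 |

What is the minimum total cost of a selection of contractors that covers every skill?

11

B, D together cover every skill (B ∪ D = {X1, X2, X3, X4, X5, X6, X7, X8, X9, X10}); total cost 8 + 3 = 11.
The greedy pick G, D, B costs 14; no covering selection beats 11.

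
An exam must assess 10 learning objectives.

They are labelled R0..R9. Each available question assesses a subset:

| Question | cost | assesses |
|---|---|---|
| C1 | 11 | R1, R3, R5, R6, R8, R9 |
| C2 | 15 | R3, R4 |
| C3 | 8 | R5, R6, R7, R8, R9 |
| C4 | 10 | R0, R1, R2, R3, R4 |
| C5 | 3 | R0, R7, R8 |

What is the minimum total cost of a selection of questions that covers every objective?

C3, C4 together cover every objective (C3 ∪ C4 = {R0, R1, R2, R3, R4, R5, R6, R7, R8, R9}); total cost 8 + 10 = 18.
The greedy pick C5, C1, C4 costs 24; no covering selection beats 18.

18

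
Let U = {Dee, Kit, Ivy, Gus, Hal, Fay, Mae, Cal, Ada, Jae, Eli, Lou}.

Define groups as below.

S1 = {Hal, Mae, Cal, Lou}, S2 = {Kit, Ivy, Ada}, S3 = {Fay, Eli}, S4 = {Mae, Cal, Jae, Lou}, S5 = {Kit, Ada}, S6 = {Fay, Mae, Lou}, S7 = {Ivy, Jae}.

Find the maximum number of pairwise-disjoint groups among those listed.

S1, S3, S5, S7 are pairwise disjoint (S1={Hal,Mae,Cal,Lou}; S3={Fay,Eli}; S5={Kit,Ada}; S7={Ivy,Jae}).
Every remaining group overlaps one of these, and no 5 of the listed groups are pairwise disjoint, so 4 is the maximum.

4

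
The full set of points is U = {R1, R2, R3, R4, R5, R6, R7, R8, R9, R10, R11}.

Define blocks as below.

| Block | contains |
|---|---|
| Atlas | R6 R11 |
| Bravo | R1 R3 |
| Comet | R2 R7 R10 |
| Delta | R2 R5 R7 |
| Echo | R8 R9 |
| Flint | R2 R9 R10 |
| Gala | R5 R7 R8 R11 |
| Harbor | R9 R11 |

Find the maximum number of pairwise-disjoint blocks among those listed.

4

Atlas, Bravo, Comet, Echo are pairwise disjoint (Atlas={R6,R11}; Bravo={R1,R3}; Comet={R2,R7,R10}; Echo={R8,R9}).
Every remaining block overlaps one of these, and no 5 of the listed blocks are pairwise disjoint, so 4 is the maximum.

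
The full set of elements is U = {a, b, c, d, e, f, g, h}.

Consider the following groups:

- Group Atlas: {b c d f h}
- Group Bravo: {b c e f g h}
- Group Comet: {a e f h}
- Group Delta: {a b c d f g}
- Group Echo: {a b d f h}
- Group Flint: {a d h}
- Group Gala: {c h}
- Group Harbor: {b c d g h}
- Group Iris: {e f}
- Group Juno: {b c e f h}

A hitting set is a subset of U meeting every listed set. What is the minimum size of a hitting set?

The 2 elements {f, h} hit every group.
The groups Gala, Iris are pairwise disjoint, so any hitting set needs a separate element for each — at least 2. Hence 2 is optimal.

2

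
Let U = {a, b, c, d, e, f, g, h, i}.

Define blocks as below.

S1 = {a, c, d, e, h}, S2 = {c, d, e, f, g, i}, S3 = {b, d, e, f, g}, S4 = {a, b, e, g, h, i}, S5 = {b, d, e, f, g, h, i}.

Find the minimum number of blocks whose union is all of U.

S2 and S4 cover everything between them: the union {a, b, c, d, e, f, g, h, i} is all of U.
No single block has all 9 elements (the largest, S5, has 7), so 2 is optimal.

2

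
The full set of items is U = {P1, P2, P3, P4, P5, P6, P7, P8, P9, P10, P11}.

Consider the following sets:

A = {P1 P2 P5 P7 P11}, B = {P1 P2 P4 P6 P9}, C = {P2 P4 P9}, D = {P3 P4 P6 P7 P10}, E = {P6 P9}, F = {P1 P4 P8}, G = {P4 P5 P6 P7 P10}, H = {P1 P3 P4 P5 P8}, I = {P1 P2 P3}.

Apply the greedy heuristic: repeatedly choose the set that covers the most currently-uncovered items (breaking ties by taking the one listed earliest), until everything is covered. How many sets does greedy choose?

Greedy: pick A (covers 5 new) → pick D (covers 4 new) → pick B (covers 1 new) → pick F (covers 1 new). Total picks: 4.

4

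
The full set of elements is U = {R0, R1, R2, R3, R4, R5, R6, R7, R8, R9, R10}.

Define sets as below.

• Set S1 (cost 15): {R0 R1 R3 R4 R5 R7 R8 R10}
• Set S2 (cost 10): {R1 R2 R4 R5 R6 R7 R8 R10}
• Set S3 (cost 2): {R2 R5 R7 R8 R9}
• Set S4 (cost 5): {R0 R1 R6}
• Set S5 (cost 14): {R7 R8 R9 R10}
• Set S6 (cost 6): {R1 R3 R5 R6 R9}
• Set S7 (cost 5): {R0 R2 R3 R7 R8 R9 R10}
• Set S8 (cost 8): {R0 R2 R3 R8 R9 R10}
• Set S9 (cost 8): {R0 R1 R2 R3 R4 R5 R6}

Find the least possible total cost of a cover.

13

S7, S9 together cover every element (S7 ∪ S9 = {R0, R1, R2, R3, R4, R5, R6, R7, R8, R9, R10}); total cost 5 + 8 = 13.
The greedy pick S3, S9, S7 costs 15; no covering selection beats 13.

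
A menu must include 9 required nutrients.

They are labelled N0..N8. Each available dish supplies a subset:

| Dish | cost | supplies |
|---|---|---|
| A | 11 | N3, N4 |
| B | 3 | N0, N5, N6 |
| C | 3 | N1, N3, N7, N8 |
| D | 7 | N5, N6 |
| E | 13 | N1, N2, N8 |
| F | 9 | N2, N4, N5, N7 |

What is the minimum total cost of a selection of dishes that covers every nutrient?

15

B, C, F together cover every nutrient (B ∪ C ∪ F = {N0, N1, N2, N3, N4, N5, N6, N7, N8}); total cost 3 + 3 + 9 = 15.
No covering selection has total cost below 15.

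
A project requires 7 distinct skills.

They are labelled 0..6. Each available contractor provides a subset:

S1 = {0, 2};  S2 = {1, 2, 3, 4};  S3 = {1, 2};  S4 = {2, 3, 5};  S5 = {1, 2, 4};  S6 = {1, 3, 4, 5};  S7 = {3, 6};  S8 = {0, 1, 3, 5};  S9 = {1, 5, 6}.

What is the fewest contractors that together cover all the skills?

3

S2 and S8 and S9 together: S2 ∪ S8 ∪ S9 = {0, 1, 2, 3, 4, 5, 6} — every skill is covered.
No 2 of the 9 contractors cover everything (all 36 combinations miss at least one skill), so 3 is optimal.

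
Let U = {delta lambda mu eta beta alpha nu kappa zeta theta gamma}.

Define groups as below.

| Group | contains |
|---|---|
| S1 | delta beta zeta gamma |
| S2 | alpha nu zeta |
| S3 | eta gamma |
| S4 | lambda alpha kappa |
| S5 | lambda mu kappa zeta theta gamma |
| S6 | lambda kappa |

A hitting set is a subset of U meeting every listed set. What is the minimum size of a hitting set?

Take H = {lambda, zeta, gamma}. Each listed group contains at least one of these, so H is a hitting set of size 3.
The groups S2, S3, S6 are pairwise disjoint, so any hitting set needs a separate point for each — at least 3. Hence 3 is optimal.

3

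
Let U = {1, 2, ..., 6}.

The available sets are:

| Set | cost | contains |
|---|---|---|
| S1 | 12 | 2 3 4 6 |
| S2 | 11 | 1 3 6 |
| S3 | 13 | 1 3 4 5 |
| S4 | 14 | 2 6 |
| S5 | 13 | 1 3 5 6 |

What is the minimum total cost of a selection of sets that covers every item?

25

S1, S5 together cover every item (S1 ∪ S5 = {1, 2, 3, 4, 5, 6}); total cost 12 + 13 = 25.
No covering selection has total cost below 25.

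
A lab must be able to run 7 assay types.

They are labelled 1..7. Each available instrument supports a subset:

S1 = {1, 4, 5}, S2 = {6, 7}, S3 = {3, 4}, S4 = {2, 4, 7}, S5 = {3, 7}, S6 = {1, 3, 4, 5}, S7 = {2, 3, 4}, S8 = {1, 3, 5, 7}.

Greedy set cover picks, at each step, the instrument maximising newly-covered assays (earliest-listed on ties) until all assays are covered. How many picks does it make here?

Greedy: pick S6 (covers 4 new) → pick S2 (covers 2 new) → pick S4 (covers 1 new). Total picks: 3.

3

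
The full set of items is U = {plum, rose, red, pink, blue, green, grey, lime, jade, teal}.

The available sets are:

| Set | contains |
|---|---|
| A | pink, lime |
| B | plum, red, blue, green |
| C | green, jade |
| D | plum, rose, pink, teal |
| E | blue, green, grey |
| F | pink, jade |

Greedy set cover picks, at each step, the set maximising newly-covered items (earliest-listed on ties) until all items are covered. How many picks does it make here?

5

Greedy: pick B (covers 4 new) → pick D (covers 3 new) → pick A (covers 1 new) → pick C (covers 1 new) → pick E (covers 1 new). Total picks: 5.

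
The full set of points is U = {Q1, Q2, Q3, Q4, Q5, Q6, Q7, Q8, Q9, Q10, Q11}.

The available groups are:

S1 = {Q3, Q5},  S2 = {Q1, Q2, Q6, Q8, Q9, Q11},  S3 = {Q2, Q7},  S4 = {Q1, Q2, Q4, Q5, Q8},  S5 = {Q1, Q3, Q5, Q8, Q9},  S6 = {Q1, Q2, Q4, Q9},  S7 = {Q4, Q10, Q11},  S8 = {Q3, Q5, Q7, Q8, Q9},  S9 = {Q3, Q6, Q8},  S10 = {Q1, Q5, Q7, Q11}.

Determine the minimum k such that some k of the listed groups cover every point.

3

S2, S7, and S8 cover everything between them: the union {Q1, Q2, Q3, Q4, Q5, Q6, Q7, Q8, Q9, Q10, Q11} is all of U.
Only S7 contains Q10, so S7 is forced; the remaining 8 points need at least 2 more groups (each remaining group adds at most 5) — so at least 3 groups are needed, and 3 is optimal.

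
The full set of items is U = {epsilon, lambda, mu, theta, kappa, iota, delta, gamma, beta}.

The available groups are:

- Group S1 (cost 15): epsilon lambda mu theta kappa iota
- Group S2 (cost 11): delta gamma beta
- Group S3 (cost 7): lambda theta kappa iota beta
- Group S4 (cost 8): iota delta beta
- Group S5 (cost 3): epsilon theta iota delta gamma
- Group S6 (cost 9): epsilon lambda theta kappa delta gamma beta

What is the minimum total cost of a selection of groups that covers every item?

24

S1, S6 together cover every item (S1 ∪ S6 = {epsilon, lambda, mu, theta, kappa, iota, delta, gamma, beta}); total cost 15 + 9 = 24.
The greedy pick S5, S3, S1 costs 25; no covering selection beats 24.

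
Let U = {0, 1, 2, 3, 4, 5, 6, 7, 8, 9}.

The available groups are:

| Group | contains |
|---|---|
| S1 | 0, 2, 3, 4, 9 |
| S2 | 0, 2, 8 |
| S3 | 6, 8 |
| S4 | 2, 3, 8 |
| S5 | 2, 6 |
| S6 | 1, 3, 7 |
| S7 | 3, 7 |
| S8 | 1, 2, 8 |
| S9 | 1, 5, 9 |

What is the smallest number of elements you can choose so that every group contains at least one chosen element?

4

The 4 elements {2, 5, 7, 8} hit every group.
No choice of 3 elements meets every group, so 4 is the minimum.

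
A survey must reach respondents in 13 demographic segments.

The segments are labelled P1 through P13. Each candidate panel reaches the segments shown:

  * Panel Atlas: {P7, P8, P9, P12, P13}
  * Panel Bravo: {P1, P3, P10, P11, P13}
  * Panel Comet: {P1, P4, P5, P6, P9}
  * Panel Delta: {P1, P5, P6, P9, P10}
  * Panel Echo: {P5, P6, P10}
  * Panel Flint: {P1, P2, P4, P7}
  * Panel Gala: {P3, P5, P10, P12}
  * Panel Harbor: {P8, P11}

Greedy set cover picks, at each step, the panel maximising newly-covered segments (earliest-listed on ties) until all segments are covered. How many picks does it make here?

4

Greedy: pick Atlas (covers 5 new) → pick Bravo (covers 4 new) → pick Comet (covers 3 new) → pick Flint (covers 1 new). Total picks: 4.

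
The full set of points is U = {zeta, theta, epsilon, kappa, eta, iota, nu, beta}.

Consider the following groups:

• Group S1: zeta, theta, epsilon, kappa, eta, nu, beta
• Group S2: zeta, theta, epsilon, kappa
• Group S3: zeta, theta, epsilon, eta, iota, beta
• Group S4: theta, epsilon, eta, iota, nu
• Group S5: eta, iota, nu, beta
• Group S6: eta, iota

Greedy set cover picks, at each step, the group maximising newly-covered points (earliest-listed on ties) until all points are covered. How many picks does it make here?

Greedy: pick S1 (covers 7 new) → pick S3 (covers 1 new). Total picks: 2.

2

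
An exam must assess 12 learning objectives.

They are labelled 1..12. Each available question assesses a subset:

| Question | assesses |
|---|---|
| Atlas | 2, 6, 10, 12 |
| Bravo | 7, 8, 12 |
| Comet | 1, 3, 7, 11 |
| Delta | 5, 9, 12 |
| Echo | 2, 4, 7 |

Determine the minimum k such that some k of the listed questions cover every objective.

5

Take {Atlas, Bravo, Comet, Delta, Echo}. Their union is {1, 2, 3, 4, 5, 6, 7, 8, 9, 10, 11, 12}, which is all 12 objectives.
No 4 of the 5 questions cover everything (all 5 combinations miss at least one objective), so 5 is optimal.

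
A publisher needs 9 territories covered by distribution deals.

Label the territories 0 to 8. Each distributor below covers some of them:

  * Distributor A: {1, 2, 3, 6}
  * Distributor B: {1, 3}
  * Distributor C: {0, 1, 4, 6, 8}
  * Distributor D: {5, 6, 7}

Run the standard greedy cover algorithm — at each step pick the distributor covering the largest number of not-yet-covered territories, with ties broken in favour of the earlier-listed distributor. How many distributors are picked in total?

3

Greedy: pick C (covers 5 new) → pick A (covers 2 new) → pick D (covers 2 new). Total picks: 3.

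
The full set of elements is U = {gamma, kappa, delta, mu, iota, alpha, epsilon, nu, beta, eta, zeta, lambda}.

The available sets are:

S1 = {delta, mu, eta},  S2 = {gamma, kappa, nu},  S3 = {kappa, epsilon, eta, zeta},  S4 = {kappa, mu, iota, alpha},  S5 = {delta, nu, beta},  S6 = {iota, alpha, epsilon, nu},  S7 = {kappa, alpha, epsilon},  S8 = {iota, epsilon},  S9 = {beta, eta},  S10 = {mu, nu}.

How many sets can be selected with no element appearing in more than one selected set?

S7, S9, S10 are pairwise disjoint (S7={kappa,alpha,epsilon}; S9={beta,eta}; S10={mu,nu}).
Every remaining set overlaps one of these, and no 4 of the listed sets are pairwise disjoint, so 3 is the maximum.

3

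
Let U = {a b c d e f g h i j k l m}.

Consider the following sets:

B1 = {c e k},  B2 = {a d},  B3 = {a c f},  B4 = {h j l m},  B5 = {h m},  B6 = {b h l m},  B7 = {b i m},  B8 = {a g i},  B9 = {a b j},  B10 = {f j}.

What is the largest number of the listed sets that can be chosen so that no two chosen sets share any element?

B1, B2, B5, B10 are pairwise disjoint (B1={c,e,k}; B2={a,d}; B5={h,m}; B10={f,j}).
Every remaining set overlaps one of these, and no 5 of the listed sets are pairwise disjoint, so 4 is the maximum.

4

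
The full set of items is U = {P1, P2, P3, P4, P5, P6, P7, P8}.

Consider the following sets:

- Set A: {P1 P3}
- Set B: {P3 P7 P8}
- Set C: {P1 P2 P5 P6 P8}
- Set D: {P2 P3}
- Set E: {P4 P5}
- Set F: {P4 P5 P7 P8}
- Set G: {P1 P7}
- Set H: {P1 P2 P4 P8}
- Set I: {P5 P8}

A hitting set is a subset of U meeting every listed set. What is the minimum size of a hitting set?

T = {P1, P3, P5} meets every set (each contains at least one member of T), and |T| = 3.
The sets D, G, I are pairwise disjoint, so any hitting set needs a separate item for each — at least 3. Hence 3 is optimal.

3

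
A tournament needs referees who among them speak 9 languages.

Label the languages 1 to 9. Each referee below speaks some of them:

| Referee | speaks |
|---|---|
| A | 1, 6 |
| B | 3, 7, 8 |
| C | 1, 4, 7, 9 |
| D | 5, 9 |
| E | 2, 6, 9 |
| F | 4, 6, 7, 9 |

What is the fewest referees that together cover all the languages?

Take {B, C, D, E}. Their union is {1, 2, 3, 4, 5, 6, 7, 8, 9}, which is all 9 languages.
Only D contains 5, so D is forced; the remaining 7 languages need at least 3 more referees (each remaining referee adds at most 3) — so at least 4 referees are needed, and 4 is optimal.

4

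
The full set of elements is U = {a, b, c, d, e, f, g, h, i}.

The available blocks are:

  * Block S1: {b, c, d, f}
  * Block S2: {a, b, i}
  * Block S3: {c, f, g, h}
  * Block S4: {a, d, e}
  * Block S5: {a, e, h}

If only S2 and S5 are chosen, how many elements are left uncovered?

Union of S2, S5 = {a, b, e, h, i}.
Not covered: c, d, f, g — 4 elements.

4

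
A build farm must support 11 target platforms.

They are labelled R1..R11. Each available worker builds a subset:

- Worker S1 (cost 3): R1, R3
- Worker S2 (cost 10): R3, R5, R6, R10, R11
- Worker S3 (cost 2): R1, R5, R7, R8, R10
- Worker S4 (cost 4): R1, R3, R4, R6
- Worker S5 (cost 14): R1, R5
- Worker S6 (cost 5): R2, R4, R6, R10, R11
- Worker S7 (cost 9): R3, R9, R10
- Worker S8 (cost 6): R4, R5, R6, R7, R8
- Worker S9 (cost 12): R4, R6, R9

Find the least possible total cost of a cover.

16

S3, S6, S7 together cover every platform (S3 ∪ S6 ∪ S7 = {R1, R2, R3, R4, R5, R6, R7, R8, R9, R10, R11}); total cost 2 + 5 + 9 = 16.
The greedy pick S3, S6, S1, S7 costs 19; no covering selection beats 16.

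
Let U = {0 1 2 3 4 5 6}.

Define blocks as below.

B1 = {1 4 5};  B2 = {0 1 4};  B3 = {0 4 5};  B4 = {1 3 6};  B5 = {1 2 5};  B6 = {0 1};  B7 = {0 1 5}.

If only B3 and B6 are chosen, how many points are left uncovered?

3

Union of B3, B6 = {0, 1, 4, 5}.
Not covered: 2, 3, 6 — 3 points.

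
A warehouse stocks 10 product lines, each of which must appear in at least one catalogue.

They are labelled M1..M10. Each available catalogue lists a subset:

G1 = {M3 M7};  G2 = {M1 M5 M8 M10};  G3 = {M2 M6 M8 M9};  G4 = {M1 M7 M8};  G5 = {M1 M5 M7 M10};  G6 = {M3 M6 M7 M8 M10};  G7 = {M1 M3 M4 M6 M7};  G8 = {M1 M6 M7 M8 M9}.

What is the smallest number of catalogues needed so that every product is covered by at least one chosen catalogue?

G2 and G3 and G7 together: G2 ∪ G3 ∪ G7 = {M1, M2, M3, M4, M5, M6, M7, M8, M9, M10} — every product is covered.
Only G3 contains M2, so G3 is forced; the remaining 6 products need at least 2 more catalogues (each remaining catalogue adds at most 4) — so at least 3 catalogues are needed, and 3 is optimal.

3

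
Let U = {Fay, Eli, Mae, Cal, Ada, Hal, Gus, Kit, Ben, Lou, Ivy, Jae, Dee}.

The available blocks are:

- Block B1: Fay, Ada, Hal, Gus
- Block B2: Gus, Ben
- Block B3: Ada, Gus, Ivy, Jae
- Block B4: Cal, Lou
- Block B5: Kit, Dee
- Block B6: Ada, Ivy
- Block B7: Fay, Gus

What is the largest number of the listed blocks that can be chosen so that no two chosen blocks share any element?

B4, B5, B6, B7 are pairwise disjoint (B4={Cal,Lou}; B5={Kit,Dee}; B6={Ada,Ivy}; B7={Fay,Gus}).
Every remaining block overlaps one of these, and no 5 of the listed blocks are pairwise disjoint, so 4 is the maximum.

4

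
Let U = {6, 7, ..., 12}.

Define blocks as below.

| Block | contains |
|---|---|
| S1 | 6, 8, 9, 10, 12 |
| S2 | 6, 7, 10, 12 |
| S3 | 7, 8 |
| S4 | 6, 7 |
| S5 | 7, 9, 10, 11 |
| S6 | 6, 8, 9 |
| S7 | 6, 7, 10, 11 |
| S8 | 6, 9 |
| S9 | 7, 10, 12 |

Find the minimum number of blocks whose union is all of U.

S1 and S7 together: S1 ∪ S7 = {6, 7, 8, 9, 10, 11, 12} — every point is covered.
No single block has all 7 points (the largest, S1, has 5), so 2 is optimal.

2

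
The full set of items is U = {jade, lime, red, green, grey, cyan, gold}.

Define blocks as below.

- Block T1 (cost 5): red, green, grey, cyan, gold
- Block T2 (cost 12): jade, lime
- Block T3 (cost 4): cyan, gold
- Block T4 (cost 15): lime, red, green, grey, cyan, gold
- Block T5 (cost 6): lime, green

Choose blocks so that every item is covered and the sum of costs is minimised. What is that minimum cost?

17

T1, T2 together cover every item (T1 ∪ T2 = {jade, lime, red, green, grey, cyan, gold}); total cost 5 + 12 = 17.
No covering selection has total cost below 17.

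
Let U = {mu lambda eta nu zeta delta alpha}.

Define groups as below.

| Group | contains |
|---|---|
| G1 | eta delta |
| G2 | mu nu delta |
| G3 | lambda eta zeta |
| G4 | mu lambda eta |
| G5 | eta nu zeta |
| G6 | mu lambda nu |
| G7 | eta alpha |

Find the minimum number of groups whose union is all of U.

G2, G3, and G7 cover everything between them: the union {mu, lambda, eta, nu, zeta, delta, alpha} is all of U.
Each group has at most 3 points, and 2·3 = 6 < 7 — so at least 3 groups are needed, and 3 is optimal.

3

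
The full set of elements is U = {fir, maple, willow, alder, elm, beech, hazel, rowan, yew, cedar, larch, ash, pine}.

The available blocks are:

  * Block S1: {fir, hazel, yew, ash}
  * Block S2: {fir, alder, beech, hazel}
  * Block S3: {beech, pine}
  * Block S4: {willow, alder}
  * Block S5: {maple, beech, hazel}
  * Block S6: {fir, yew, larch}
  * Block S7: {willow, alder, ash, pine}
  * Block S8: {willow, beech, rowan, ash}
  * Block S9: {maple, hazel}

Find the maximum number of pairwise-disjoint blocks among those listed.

S3, S4, S6, S9 are pairwise disjoint (S3={beech,pine}; S4={willow,alder}; S6={fir,yew,larch}; S9={maple,hazel}).
Every remaining block overlaps one of these, and no 5 of the listed blocks are pairwise disjoint, so 4 is the maximum.

4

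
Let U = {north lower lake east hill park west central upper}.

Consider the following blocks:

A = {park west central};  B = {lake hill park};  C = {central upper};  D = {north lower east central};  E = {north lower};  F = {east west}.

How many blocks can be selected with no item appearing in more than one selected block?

4

B, C, E, F are pairwise disjoint (B={lake,hill,park}; C={central,upper}; E={north,lower}; F={east,west}).
Every remaining block overlaps one of these, and no 5 of the listed blocks are pairwise disjoint, so 4 is the maximum.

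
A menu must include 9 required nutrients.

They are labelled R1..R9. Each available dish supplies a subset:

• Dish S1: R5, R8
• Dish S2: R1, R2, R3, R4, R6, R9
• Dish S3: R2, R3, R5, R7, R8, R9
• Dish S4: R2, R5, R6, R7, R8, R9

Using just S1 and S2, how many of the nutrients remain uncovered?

1

Union of S1, S2 = {R1, R2, R3, R4, R5, R6, R8, R9}.
Not covered: R7 — 1 nutrient.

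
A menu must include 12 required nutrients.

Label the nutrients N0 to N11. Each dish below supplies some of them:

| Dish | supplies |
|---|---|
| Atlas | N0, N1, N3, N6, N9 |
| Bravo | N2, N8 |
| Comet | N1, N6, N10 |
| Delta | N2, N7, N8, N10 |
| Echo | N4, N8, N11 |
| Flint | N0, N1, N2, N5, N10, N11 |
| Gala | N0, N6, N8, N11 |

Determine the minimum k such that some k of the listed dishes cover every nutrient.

4

Atlas and Delta and Echo and Flint together: Atlas ∪ Delta ∪ Echo ∪ Flint = {N0, N1, N2, N3, N4, N5, N6, N7, N8, N9, N10, N11} — every nutrient is covered.
No 3 of the 7 dishes cover everything (all 35 combinations miss at least one nutrient), so 4 is optimal.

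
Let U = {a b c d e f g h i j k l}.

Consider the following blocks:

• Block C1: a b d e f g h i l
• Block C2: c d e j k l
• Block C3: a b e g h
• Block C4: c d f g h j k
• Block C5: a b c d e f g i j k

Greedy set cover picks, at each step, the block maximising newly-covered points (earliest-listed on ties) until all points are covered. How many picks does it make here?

Greedy: pick C5 (covers 10 new) → pick C1 (covers 2 new). Total picks: 2.

2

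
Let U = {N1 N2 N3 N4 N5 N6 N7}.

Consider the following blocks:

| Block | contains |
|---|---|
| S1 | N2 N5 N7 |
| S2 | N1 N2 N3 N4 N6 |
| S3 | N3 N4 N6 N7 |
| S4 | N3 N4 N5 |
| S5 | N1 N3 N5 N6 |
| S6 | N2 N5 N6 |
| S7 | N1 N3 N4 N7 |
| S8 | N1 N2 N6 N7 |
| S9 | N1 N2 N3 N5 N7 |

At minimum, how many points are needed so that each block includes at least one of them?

2

Take H = {N2, N3}. Each listed block contains at least one of these, so H is a hitting set of size 2.
The blocks S4, S8 are pairwise disjoint, so any hitting set needs a separate point for each — at least 2. Hence 2 is optimal.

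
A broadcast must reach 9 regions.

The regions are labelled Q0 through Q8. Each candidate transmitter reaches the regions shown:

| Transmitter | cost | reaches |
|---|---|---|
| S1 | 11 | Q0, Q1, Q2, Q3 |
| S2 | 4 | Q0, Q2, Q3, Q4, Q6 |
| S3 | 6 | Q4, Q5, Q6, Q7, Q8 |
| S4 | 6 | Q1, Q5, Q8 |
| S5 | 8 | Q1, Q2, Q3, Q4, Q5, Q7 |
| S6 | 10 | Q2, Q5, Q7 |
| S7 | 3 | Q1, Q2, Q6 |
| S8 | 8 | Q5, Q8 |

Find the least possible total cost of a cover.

S2, S3, S7 together cover every region (S2 ∪ S3 ∪ S7 = {Q0, Q1, Q2, Q3, Q4, Q5, Q6, Q7, Q8}); total cost 4 + 6 + 3 = 13.
No covering selection has total cost below 13.

13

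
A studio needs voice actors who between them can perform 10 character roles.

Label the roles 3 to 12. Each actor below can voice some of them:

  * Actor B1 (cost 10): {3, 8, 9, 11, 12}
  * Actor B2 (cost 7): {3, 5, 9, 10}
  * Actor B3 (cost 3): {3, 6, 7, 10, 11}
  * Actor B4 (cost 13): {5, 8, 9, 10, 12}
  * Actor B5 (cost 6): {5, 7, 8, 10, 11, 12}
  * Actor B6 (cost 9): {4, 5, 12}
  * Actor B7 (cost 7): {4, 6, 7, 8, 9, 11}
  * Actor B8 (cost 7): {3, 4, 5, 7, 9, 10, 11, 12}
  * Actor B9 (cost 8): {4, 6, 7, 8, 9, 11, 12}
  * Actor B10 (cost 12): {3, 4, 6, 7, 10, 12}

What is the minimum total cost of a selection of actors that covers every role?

B7, B8 together cover every role (B7 ∪ B8 = {3, 4, 5, 6, 7, 8, 9, 10, 11, 12}); total cost 7 + 7 = 14.
The greedy pick B3, B8, B5 costs 16; no covering selection beats 14.

14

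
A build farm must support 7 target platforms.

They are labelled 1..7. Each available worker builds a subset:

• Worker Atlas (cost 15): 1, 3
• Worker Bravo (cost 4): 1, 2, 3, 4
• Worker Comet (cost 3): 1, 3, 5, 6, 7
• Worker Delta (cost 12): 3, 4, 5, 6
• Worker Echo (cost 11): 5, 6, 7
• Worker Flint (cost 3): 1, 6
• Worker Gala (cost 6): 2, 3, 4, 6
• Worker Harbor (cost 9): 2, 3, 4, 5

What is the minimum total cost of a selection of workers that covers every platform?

7

Bravo, Comet together cover every platform (Bravo ∪ Comet = {1, 2, 3, 4, 5, 6, 7}); total cost 4 + 3 = 7.
No covering selection has total cost below 7.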